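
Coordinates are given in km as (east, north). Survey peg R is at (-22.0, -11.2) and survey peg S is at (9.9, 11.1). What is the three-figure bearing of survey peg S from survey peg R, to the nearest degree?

055°

Δeast = 9.9 − -22.0 = 31.90; Δnorth = 11.1 − -11.2 = 22.30.
Bearing = atan2(Δeast, Δnorth) mod 360° = 55.04° ≈ 055°.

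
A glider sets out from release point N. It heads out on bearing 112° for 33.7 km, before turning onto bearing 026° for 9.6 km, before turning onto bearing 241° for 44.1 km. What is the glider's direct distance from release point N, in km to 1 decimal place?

Leg 1 (112°, 33.7 km): east 33.7 sin 112° = 31.25, north 33.7 cos 112° = -12.62
Leg 2 (026°, 9.6 km): east 9.6 sin 26° = 4.21, north 9.6 cos 26° = 8.63
Leg 3 (241°, 44.1 km): east 44.1 sin 241° = -38.57, north 44.1 cos 241° = -21.38
Net: -3.12 east, -25.38 north. Distance = √((-3.12)² + (-25.38)²) = 25.567 km.

25.6 km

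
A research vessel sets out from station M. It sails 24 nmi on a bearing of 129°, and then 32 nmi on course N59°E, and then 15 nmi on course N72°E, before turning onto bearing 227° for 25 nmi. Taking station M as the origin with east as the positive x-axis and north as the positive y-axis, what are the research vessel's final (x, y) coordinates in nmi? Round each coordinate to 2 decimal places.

(42.06, -11.04)

Leg 1 (129°, 24 nmi): east 24 sin 129° = 18.65, north 24 cos 129° = -15.10
Leg 2 (N59°E, 32 nmi): east 32 sin 59° = 27.43, north 32 cos 59° = 16.48
Leg 3 (N72°E, 15 nmi): east 15 sin 72° = 14.27, north 15 cos 72° = 4.64
Leg 4 (227°, 25 nmi): east 25 sin 227° = -18.28, north 25 cos 227° = -17.05
Summing: 42.06 nmi east, -11.04 nmi north → (42.06, -11.04).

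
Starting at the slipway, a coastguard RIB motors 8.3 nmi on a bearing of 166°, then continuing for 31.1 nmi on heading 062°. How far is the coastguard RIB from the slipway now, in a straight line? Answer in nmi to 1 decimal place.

30.2 nmi

Leg 1 (166°, 8.3 nmi): east 8.3 sin 166° = 2.01, north 8.3 cos 166° = -8.05
Leg 2 (062°, 31.1 nmi): east 31.1 sin 62° = 27.46, north 31.1 cos 62° = 14.60
Net: 29.47 east, 6.55 north. Distance = √((29.47)² + (6.55)²) = 30.186 nmi.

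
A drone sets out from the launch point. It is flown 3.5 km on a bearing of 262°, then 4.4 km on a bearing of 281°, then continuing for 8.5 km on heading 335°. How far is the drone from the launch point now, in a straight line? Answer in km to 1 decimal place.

Leg 1 (262°, 3.5 km): east 3.5 sin 262° = -3.47, north 3.5 cos 262° = -0.49
Leg 2 (281°, 4.4 km): east 4.4 sin 281° = -4.32, north 4.4 cos 281° = 0.84
Leg 3 (335°, 8.5 km): east 8.5 sin 335° = -3.59, north 8.5 cos 335° = 7.70
Net: -11.38 east, 8.06 north. Distance = √((-11.38)² + (8.06)²) = 13.941 km.

13.9 km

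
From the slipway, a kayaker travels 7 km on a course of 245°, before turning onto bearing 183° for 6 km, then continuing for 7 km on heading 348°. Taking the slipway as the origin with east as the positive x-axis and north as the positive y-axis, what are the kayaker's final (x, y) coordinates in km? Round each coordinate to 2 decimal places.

Leg 1 (245°, 7 km): east 7 sin 245° = -6.34, north 7 cos 245° = -2.96
Leg 2 (183°, 6 km): east 6 sin 183° = -0.31, north 6 cos 183° = -5.99
Leg 3 (348°, 7 km): east 7 sin 348° = -1.46, north 7 cos 348° = 6.85
Summing: -8.11 km east, -2.10 km north → (-8.11, -2.10).

(-8.11, -2.10)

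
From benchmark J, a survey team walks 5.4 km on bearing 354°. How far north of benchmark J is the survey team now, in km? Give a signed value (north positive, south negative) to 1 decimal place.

Leg 1 (354°, 5.4 km): east 5.4 sin 354° = -0.56, north 5.4 cos 354° = 5.37
Net north component: 5.37 km.

5.4 km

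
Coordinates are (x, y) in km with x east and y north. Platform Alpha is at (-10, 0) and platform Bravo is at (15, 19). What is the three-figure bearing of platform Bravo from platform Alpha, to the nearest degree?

Δeast = 15 − -10 = 25.00; Δnorth = 19 − 0 = 19.00.
Bearing = atan2(Δeast, Δnorth) mod 360° = 52.77° ≈ 053°.

053°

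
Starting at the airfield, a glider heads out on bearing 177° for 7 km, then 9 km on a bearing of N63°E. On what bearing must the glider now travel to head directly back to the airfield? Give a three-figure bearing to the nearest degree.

Leg 1 (177°, 7 km): east 7 sin 177° = 0.37, north 7 cos 177° = -6.99
Leg 2 (N63°E, 9 km): east 9 sin 63° = 8.02, north 9 cos 63° = 4.09
Net displacement: 8.39 east, -2.90 north. Direction back to start is (-8.39, 2.90): bearing = atan2(-8.39, 2.90) mod 360° = 289.10° ≈ 289°.

289°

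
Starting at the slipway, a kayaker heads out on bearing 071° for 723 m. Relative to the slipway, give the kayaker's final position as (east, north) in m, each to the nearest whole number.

Leg 1 (071°, 723 m): east 723 sin 71° = 683.61, north 723 cos 71° = 235.39
Summing: 683.61 m east, 235.39 m north → (684, 235).

(684, 235)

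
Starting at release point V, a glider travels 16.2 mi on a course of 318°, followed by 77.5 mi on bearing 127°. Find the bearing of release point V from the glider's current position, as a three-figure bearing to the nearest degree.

304°

Leg 1 (318°, 16.2 mi): east 16.2 sin 318° = -10.84, north 16.2 cos 318° = 12.04
Leg 2 (127°, 77.5 mi): east 77.5 sin 127° = 61.89, north 77.5 cos 127° = -46.64
Net displacement: 51.05 east, -34.60 north. Direction back to start is (-51.05, 34.60): bearing = atan2(-51.05, 34.60) mod 360° = 304.13° ≈ 304°.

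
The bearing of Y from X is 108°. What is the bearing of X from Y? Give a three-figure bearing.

288°

Back-bearing = 108° + 180° = 288°.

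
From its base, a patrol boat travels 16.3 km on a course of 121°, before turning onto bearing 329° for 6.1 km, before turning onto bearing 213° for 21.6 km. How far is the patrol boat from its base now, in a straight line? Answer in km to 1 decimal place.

Leg 1 (121°, 16.3 km): east 16.3 sin 121° = 13.97, north 16.3 cos 121° = -8.40
Leg 2 (329°, 6.1 km): east 6.1 sin 329° = -3.14, north 6.1 cos 329° = 5.23
Leg 3 (213°, 21.6 km): east 21.6 sin 213° = -11.76, north 21.6 cos 213° = -18.12
Net: -0.93 east, -21.28 north. Distance = √((-0.93)² + (-21.28)²) = 21.302 km.

21.3 km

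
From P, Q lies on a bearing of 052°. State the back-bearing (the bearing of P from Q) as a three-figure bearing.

Back-bearing = 052° + 180° = 232°.

232°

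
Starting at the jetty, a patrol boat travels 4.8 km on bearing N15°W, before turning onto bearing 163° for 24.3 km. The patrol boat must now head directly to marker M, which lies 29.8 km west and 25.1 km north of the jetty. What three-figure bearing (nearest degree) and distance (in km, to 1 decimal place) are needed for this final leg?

Leg 1 (N15°W, 4.8 km): east 4.8 sin 345° = -1.24, north 4.8 cos 345° = 4.64
Leg 2 (163°, 24.3 km): east 24.3 sin 163° = 7.10, north 24.3 cos 163° = -23.24
Current position: (5.86, -18.60). Target: (-29.8, 25.1). Remaining: Δeast = -35.66, Δnorth = 43.70.
Bearing = atan2(-35.66, 43.70) mod 360° = 320.78°; distance = √((-35.66)² + (43.70)²) = 56.406 km.

321°, 56.4 km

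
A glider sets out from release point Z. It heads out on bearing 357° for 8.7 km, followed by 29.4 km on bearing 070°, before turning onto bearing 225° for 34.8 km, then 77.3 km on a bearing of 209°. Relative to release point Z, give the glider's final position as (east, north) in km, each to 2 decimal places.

Leg 1 (357°, 8.7 km): east 8.7 sin 357° = -0.46, north 8.7 cos 357° = 8.69
Leg 2 (070°, 29.4 km): east 29.4 sin 70° = 27.63, north 29.4 cos 70° = 10.06
Leg 3 (225°, 34.8 km): east 34.8 sin 225° = -24.61, north 34.8 cos 225° = -24.61
Leg 4 (209°, 77.3 km): east 77.3 sin 209° = -37.48, north 77.3 cos 209° = -67.61
Summing: -34.91 km east, -73.47 km north → (-34.91, -73.47).

(-34.91, -73.47)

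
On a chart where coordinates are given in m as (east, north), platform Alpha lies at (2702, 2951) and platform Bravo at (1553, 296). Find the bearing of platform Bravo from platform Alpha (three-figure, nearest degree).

203°

Δeast = 1553 − 2702 = -1149.00; Δnorth = 296 − 2951 = -2655.00.
Bearing = atan2(Δeast, Δnorth) mod 360° = 203.40° ≈ 203°.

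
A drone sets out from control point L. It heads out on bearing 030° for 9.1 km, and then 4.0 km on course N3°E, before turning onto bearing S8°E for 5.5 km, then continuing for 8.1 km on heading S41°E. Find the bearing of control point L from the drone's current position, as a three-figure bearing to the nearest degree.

Leg 1 (030°, 9.1 km): east 9.1 sin 30° = 4.55, north 9.1 cos 30° = 7.88
Leg 2 (N3°E, 4.0 km): east 4.0 sin 3° = 0.21, north 4.0 cos 3° = 3.99
Leg 3 (S8°E, 5.5 km): east 5.5 sin 172° = 0.77, north 5.5 cos 172° = -5.45
Leg 4 (S41°E, 8.1 km): east 8.1 sin 139° = 5.31, north 8.1 cos 139° = -6.11
Net displacement: 10.84 east, 0.32 north. Direction back to start is (-10.84, -0.32): bearing = atan2(-10.84, -0.32) mod 360° = 268.33° ≈ 268°.

268°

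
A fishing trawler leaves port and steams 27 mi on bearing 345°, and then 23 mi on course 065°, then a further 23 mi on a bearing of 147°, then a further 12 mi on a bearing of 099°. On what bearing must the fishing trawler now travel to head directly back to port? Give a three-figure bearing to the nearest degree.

Leg 1 (345°, 27 mi): east 27 sin 345° = -6.99, north 27 cos 345° = 26.08
Leg 2 (065°, 23 mi): east 23 sin 65° = 20.85, north 23 cos 65° = 9.72
Leg 3 (147°, 23 mi): east 23 sin 147° = 12.53, north 23 cos 147° = -19.29
Leg 4 (099°, 12 mi): east 12 sin 99° = 11.85, north 12 cos 99° = -1.88
Net displacement: 38.24 east, 14.63 north. Direction back to start is (-38.24, -14.63): bearing = atan2(-38.24, -14.63) mod 360° = 249.06° ≈ 249°.

249°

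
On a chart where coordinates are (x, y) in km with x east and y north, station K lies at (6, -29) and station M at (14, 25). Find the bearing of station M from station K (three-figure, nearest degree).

Δeast = 14 − 6 = 8.00; Δnorth = 25 − -29 = 54.00.
Bearing = atan2(Δeast, Δnorth) mod 360° = 8.43° ≈ 008°.

008°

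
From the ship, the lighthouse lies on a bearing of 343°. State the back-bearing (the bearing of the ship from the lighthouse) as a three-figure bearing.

Back-bearing = 343° − 180° = 163°.

163°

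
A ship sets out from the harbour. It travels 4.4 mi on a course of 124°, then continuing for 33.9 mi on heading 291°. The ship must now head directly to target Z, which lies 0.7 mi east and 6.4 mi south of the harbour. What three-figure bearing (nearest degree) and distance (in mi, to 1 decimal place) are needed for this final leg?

119°, 32.9 mi

Leg 1 (124°, 4.4 mi): east 4.4 sin 124° = 3.65, north 4.4 cos 124° = -2.46
Leg 2 (291°, 33.9 mi): east 33.9 sin 291° = -31.65, north 33.9 cos 291° = 12.15
Current position: (-28.00, 9.69). Target: (0.7, -6.4). Remaining: Δeast = 28.70, Δnorth = -16.09.
Bearing = atan2(28.70, -16.09) mod 360° = 119.27°; distance = √((28.70)² + (-16.09)²) = 32.902 mi.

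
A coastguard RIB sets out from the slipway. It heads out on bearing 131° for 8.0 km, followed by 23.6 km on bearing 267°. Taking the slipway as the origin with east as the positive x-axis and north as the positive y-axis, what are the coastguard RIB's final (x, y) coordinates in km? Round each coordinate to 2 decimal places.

Leg 1 (131°, 8.0 km): east 8.0 sin 131° = 6.04, north 8.0 cos 131° = -5.25
Leg 2 (267°, 23.6 km): east 23.6 sin 267° = -23.57, north 23.6 cos 267° = -1.24
Summing: -17.53 km east, -6.48 km north → (-17.53, -6.48).

(-17.53, -6.48)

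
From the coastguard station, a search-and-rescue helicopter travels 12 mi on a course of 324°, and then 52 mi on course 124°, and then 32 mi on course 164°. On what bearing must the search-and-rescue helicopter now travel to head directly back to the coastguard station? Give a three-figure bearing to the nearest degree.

Leg 1 (324°, 12 mi): east 12 sin 324° = -7.05, north 12 cos 324° = 9.71
Leg 2 (124°, 52 mi): east 52 sin 124° = 43.11, north 52 cos 124° = -29.08
Leg 3 (164°, 32 mi): east 32 sin 164° = 8.82, north 32 cos 164° = -30.76
Net displacement: 44.88 east, -50.13 north. Direction back to start is (-44.88, 50.13): bearing = atan2(-44.88, 50.13) mod 360° = 318.16° ≈ 318°.

318°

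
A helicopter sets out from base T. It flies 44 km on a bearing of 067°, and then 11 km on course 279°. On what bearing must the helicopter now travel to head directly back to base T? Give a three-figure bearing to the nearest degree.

237°

Leg 1 (067°, 44 km): east 44 sin 67° = 40.50, north 44 cos 67° = 17.19
Leg 2 (279°, 11 km): east 11 sin 279° = -10.86, north 11 cos 279° = 1.72
Net displacement: 29.64 east, 18.91 north. Direction back to start is (-29.64, -18.91): bearing = atan2(-29.64, -18.91) mod 360° = 237.46° ≈ 237°.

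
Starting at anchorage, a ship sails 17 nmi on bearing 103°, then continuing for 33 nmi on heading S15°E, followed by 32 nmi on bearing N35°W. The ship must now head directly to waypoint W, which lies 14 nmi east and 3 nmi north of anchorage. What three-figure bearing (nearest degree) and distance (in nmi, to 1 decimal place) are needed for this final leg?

Leg 1 (103°, 17 nmi): east 17 sin 103° = 16.56, north 17 cos 103° = -3.82
Leg 2 (S15°E, 33 nmi): east 33 sin 165° = 8.54, north 33 cos 165° = -31.88
Leg 3 (N35°W, 32 nmi): east 32 sin 325° = -18.35, north 32 cos 325° = 26.21
Current position: (6.75, -9.49). Target: (14, 3). Remaining: Δeast = 7.25, Δnorth = 12.49.
Bearing = atan2(7.25, 12.49) mod 360° = 30.14°; distance = √((7.25)² + (12.49)²) = 14.439 nmi.

030°, 14.4 nmi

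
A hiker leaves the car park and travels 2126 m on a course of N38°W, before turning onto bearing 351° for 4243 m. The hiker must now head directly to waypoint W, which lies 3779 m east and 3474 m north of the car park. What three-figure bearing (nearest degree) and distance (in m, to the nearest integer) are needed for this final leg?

Leg 1 (N38°W, 2126 m): east 2126 sin 322° = -1308.90, north 2126 cos 322° = 1675.31
Leg 2 (351°, 4243 m): east 4243 sin 351° = -663.75, north 4243 cos 351° = 4190.76
Current position: (-1972.65, 5866.07). Target: (3779, 3474). Remaining: Δeast = 5751.65, Δnorth = -2392.07.
Bearing = atan2(5751.65, -2392.07) mod 360° = 112.58°; distance = √((5751.65)² + (-2392.07)²) = 6229.243 m.

113°, 6229 m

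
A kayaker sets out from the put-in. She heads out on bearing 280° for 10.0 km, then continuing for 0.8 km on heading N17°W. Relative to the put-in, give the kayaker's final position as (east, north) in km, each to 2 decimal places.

(-10.08, 2.50)

Leg 1 (280°, 10.0 km): east 10.0 sin 280° = -9.85, north 10.0 cos 280° = 1.74
Leg 2 (N17°W, 0.8 km): east 0.8 sin 343° = -0.23, north 0.8 cos 343° = 0.77
Summing: -10.08 km east, 2.50 km north → (-10.08, 2.50).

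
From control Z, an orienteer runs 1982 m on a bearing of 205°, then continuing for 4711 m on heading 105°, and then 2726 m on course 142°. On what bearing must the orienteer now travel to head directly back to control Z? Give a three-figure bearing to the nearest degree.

Leg 1 (205°, 1982 m): east 1982 sin 205° = -837.63, north 1982 cos 205° = -1796.30
Leg 2 (105°, 4711 m): east 4711 sin 105° = 4550.48, north 4711 cos 105° = -1219.30
Leg 3 (142°, 2726 m): east 2726 sin 142° = 1678.29, north 2726 cos 142° = -2148.12
Net displacement: 5391.14 east, -5163.72 north. Direction back to start is (-5391.14, 5163.72): bearing = atan2(-5391.14, 5163.72) mod 360° = 313.77° ≈ 314°.

314°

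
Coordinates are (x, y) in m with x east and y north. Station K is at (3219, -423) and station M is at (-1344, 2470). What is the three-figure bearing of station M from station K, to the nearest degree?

Δeast = -1344 − 3219 = -4563.00; Δnorth = 2470 − -423 = 2893.00.
Bearing = atan2(Δeast, Δnorth) mod 360° = 302.38° ≈ 302°.

302°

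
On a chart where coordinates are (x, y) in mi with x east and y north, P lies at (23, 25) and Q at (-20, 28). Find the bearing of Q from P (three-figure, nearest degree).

274°

Δeast = -20 − 23 = -43.00; Δnorth = 28 − 25 = 3.00.
Bearing = atan2(Δeast, Δnorth) mod 360° = 273.99° ≈ 274°.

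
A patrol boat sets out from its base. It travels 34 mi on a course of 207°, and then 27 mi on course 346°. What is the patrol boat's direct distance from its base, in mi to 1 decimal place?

Leg 1 (207°, 34 mi): east 34 sin 207° = -15.44, north 34 cos 207° = -30.29
Leg 2 (346°, 27 mi): east 27 sin 346° = -6.53, north 27 cos 346° = 26.20
Net: -21.97 east, -4.10 north. Distance = √((-21.97)² + (-4.10)²) = 22.346 mi.

22.3 mi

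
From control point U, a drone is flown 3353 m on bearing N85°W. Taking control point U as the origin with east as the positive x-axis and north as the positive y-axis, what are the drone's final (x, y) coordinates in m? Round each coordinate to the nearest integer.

(-3340, 292)

Leg 1 (N85°W, 3353 m): east 3353 sin 275° = -3340.24, north 3353 cos 275° = 292.23
Summing: -3340.24 m east, 292.23 m north → (-3340, 292).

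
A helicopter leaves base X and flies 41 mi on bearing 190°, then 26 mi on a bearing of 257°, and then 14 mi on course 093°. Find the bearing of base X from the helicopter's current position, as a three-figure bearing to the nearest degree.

021°

Leg 1 (190°, 41 mi): east 41 sin 190° = -7.12, north 41 cos 190° = -40.38
Leg 2 (257°, 26 mi): east 26 sin 257° = -25.33, north 26 cos 257° = -5.85
Leg 3 (093°, 14 mi): east 14 sin 93° = 13.98, north 14 cos 93° = -0.73
Net displacement: -18.47 east, -46.96 north. Direction back to start is (18.47, 46.96): bearing = atan2(18.47, 46.96) mod 360° = 21.47° ≈ 021°.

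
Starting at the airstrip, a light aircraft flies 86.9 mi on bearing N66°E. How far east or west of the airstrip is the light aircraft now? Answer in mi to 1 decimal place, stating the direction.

Leg 1 (N66°E, 86.9 mi): east 86.9 sin 66° = 79.39, north 86.9 cos 66° = 35.35
Net east component: 79.39 mi.

79.4 mi east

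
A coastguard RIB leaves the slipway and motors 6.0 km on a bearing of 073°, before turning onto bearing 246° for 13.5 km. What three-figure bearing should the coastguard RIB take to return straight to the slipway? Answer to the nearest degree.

060°

Leg 1 (073°, 6.0 km): east 6.0 sin 73° = 5.74, north 6.0 cos 73° = 1.75
Leg 2 (246°, 13.5 km): east 13.5 sin 246° = -12.33, north 13.5 cos 246° = -5.49
Net displacement: -6.60 east, -3.74 north. Direction back to start is (6.60, 3.74): bearing = atan2(6.60, 3.74) mod 360° = 60.46° ≈ 060°.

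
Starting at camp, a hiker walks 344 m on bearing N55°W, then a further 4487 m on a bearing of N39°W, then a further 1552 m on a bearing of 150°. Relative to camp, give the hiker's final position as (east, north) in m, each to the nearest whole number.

Leg 1 (N55°W, 344 m): east 344 sin 305° = -281.79, north 344 cos 305° = 197.31
Leg 2 (N39°W, 4487 m): east 4487 sin 321° = -2823.76, north 4487 cos 321° = 3487.05
Leg 3 (150°, 1552 m): east 1552 sin 150° = 776.00, north 1552 cos 150° = -1344.07
Summing: -2329.55 m east, 2340.29 m north → (-2330, 2340).

(-2330, 2340)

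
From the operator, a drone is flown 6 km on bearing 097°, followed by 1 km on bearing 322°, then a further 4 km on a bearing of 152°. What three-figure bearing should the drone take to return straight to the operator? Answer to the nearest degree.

Leg 1 (097°, 6 km): east 6 sin 97° = 5.96, north 6 cos 97° = -0.73
Leg 2 (322°, 1 km): east 1 sin 322° = -0.62, north 1 cos 322° = 0.79
Leg 3 (152°, 4 km): east 4 sin 152° = 1.88, north 4 cos 152° = -3.53
Net displacement: 7.22 east, -3.47 north. Direction back to start is (-7.22, 3.47): bearing = atan2(-7.22, 3.47) mod 360° = 295.71° ≈ 296°.

296°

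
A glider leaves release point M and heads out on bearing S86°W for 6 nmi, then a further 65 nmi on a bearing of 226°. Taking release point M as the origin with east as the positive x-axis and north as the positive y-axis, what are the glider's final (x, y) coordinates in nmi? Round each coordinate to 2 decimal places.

Leg 1 (S86°W, 6 nmi): east 6 sin 266° = -5.99, north 6 cos 266° = -0.42
Leg 2 (226°, 65 nmi): east 65 sin 226° = -46.76, north 65 cos 226° = -45.15
Summing: -52.74 nmi east, -45.57 nmi north → (-52.74, -45.57).

(-52.74, -45.57)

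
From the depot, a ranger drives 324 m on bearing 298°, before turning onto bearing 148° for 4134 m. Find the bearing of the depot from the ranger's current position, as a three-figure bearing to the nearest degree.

330°

Leg 1 (298°, 324 m): east 324 sin 298° = -286.08, north 324 cos 298° = 152.11
Leg 2 (148°, 4134 m): east 4134 sin 148° = 2190.69, north 4134 cos 148° = -3505.83
Net displacement: 1904.61 east, -3353.72 north. Direction back to start is (-1904.61, 3353.72): bearing = atan2(-1904.61, 3353.72) mod 360° = 330.41° ≈ 330°.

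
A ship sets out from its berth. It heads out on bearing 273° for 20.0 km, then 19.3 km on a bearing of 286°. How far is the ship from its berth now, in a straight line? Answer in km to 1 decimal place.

Leg 1 (273°, 20.0 km): east 20.0 sin 273° = -19.97, north 20.0 cos 273° = 1.05
Leg 2 (286°, 19.3 km): east 19.3 sin 286° = -18.55, north 19.3 cos 286° = 5.32
Net: -38.52 east, 6.37 north. Distance = √((-38.52)² + (6.37)²) = 39.047 km.

39.0 km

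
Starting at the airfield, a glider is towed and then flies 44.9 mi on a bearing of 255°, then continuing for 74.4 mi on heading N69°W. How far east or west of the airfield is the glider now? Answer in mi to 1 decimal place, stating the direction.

Leg 1 (255°, 44.9 mi): east 44.9 sin 255° = -43.37, north 44.9 cos 255° = -11.62
Leg 2 (N69°W, 74.4 mi): east 74.4 sin 291° = -69.46, north 74.4 cos 291° = 26.66
Net east component: -112.83 mi.

112.8 mi west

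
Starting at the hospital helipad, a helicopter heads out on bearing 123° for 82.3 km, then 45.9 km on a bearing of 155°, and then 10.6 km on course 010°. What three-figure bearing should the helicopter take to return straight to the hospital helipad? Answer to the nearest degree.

310°

Leg 1 (123°, 82.3 km): east 82.3 sin 123° = 69.02, north 82.3 cos 123° = -44.82
Leg 2 (155°, 45.9 km): east 45.9 sin 155° = 19.40, north 45.9 cos 155° = -41.60
Leg 3 (010°, 10.6 km): east 10.6 sin 10° = 1.84, north 10.6 cos 10° = 10.44
Net displacement: 90.26 east, -75.98 north. Direction back to start is (-90.26, 75.98): bearing = atan2(-90.26, 75.98) mod 360° = 310.09° ≈ 310°.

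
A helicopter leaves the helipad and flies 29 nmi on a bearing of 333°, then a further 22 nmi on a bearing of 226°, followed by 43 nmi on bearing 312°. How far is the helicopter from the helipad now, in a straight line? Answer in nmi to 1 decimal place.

72.5 nmi

Leg 1 (333°, 29 nmi): east 29 sin 333° = -13.17, north 29 cos 333° = 25.84
Leg 2 (226°, 22 nmi): east 22 sin 226° = -15.83, north 22 cos 226° = -15.28
Leg 3 (312°, 43 nmi): east 43 sin 312° = -31.96, north 43 cos 312° = 28.77
Net: -60.95 east, 39.33 north. Distance = √((-60.95)² + (39.33)²) = 72.535 nmi.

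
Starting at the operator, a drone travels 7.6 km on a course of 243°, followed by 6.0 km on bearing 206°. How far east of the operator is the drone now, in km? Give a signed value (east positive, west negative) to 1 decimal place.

Leg 1 (243°, 7.6 km): east 7.6 sin 243° = -6.77, north 7.6 cos 243° = -3.45
Leg 2 (206°, 6.0 km): east 6.0 sin 206° = -2.63, north 6.0 cos 206° = -5.39
Net east component: -9.40 km.

-9.4 km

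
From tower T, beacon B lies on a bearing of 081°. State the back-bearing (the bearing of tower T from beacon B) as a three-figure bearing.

261°

Back-bearing = 081° + 180° = 261°.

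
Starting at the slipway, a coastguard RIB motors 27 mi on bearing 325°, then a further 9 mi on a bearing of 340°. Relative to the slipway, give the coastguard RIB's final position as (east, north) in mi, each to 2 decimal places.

Leg 1 (325°, 27 mi): east 27 sin 325° = -15.49, north 27 cos 325° = 22.12
Leg 2 (340°, 9 mi): east 9 sin 340° = -3.08, north 9 cos 340° = 8.46
Summing: -18.56 mi east, 30.57 mi north → (-18.56, 30.57).

(-18.56, 30.57)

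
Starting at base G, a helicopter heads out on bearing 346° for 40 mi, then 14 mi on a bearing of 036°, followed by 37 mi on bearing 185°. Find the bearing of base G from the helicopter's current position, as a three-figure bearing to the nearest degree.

161°

Leg 1 (346°, 40 mi): east 40 sin 346° = -9.68, north 40 cos 346° = 38.81
Leg 2 (036°, 14 mi): east 14 sin 36° = 8.23, north 14 cos 36° = 11.33
Leg 3 (185°, 37 mi): east 37 sin 185° = -3.22, north 37 cos 185° = -36.86
Net displacement: -4.67 east, 13.28 north. Direction back to start is (4.67, -13.28): bearing = atan2(4.67, -13.28) mod 360° = 160.61° ≈ 161°.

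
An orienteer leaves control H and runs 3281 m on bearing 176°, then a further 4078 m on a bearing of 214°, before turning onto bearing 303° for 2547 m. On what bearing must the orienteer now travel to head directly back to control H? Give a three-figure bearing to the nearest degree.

Leg 1 (176°, 3281 m): east 3281 sin 176° = 228.87, north 3281 cos 176° = -3273.01
Leg 2 (214°, 4078 m): east 4078 sin 214° = -2280.39, north 4078 cos 214° = -3380.82
Leg 3 (303°, 2547 m): east 2547 sin 303° = -2136.09, north 2547 cos 303° = 1387.20
Net displacement: -4187.61 east, -5266.63 north. Direction back to start is (4187.61, 5266.63): bearing = atan2(4187.61, 5266.63) mod 360° = 38.49° ≈ 038°.

038°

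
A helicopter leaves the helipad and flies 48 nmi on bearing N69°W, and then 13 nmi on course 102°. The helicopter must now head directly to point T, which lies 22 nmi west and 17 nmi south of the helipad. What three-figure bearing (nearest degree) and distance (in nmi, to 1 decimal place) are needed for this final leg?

162°, 33.1 nmi

Leg 1 (N69°W, 48 nmi): east 48 sin 291° = -44.81, north 48 cos 291° = 17.20
Leg 2 (102°, 13 nmi): east 13 sin 102° = 12.72, north 13 cos 102° = -2.70
Current position: (-32.10, 14.50). Target: (-22, -17). Remaining: Δeast = 10.10, Δnorth = -31.50.
Bearing = atan2(10.10, -31.50) mod 360° = 162.23°; distance = √((10.10)² + (-31.50)²) = 33.077 nmi.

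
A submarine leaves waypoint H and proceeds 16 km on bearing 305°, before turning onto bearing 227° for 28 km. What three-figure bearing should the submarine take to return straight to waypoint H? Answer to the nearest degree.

074°

Leg 1 (305°, 16 km): east 16 sin 305° = -13.11, north 16 cos 305° = 9.18
Leg 2 (227°, 28 km): east 28 sin 227° = -20.48, north 28 cos 227° = -19.10
Net displacement: -33.58 east, -9.92 north. Direction back to start is (33.58, 9.92): bearing = atan2(33.58, 9.92) mod 360° = 73.55° ≈ 074°.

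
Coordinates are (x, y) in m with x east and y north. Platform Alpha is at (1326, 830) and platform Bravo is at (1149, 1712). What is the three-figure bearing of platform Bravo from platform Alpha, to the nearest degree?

349°

Δeast = 1149 − 1326 = -177.00; Δnorth = 1712 − 830 = 882.00.
Bearing = atan2(Δeast, Δnorth) mod 360° = 348.65° ≈ 349°.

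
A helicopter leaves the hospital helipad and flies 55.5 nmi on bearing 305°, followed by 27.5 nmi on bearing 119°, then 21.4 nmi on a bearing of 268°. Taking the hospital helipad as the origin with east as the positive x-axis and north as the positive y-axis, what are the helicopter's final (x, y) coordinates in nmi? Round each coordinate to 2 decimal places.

Leg 1 (305°, 55.5 nmi): east 55.5 sin 305° = -45.46, north 55.5 cos 305° = 31.83
Leg 2 (119°, 27.5 nmi): east 27.5 sin 119° = 24.05, north 27.5 cos 119° = -13.33
Leg 3 (268°, 21.4 nmi): east 21.4 sin 268° = -21.39, north 21.4 cos 268° = -0.75
Summing: -42.80 nmi east, 17.75 nmi north → (-42.80, 17.75).

(-42.80, 17.75)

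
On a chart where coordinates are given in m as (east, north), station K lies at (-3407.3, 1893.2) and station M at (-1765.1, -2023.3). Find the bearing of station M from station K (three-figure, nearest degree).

Δeast = -1765.1 − -3407.3 = 1642.20; Δnorth = -2023.3 − 1893.2 = -3916.50.
Bearing = atan2(Δeast, Δnorth) mod 360° = 157.25° ≈ 157°.

157°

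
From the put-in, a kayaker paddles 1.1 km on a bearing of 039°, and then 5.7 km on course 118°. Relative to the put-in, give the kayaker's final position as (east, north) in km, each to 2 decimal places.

(5.73, -1.82)

Leg 1 (039°, 1.1 km): east 1.1 sin 39° = 0.69, north 1.1 cos 39° = 0.85
Leg 2 (118°, 5.7 km): east 5.7 sin 118° = 5.03, north 5.7 cos 118° = -2.68
Summing: 5.73 km east, -1.82 km north → (5.73, -1.82).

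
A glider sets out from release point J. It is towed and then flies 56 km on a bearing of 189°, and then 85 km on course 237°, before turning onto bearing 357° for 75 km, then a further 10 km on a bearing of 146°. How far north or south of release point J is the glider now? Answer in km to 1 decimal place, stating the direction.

35.0 km south

Leg 1 (189°, 56 km): east 56 sin 189° = -8.76, north 56 cos 189° = -55.31
Leg 2 (237°, 85 km): east 85 sin 237° = -71.29, north 85 cos 237° = -46.29
Leg 3 (357°, 75 km): east 75 sin 357° = -3.93, north 75 cos 357° = 74.90
Leg 4 (146°, 10 km): east 10 sin 146° = 5.59, north 10 cos 146° = -8.29
Net north component: -35.00 km.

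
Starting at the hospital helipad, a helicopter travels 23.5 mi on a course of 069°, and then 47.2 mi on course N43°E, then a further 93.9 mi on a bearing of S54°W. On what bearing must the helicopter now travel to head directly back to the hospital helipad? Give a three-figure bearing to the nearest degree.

061°

Leg 1 (069°, 23.5 mi): east 23.5 sin 69° = 21.94, north 23.5 cos 69° = 8.42
Leg 2 (N43°E, 47.2 mi): east 47.2 sin 43° = 32.19, north 47.2 cos 43° = 34.52
Leg 3 (S54°W, 93.9 mi): east 93.9 sin 234° = -75.97, north 93.9 cos 234° = -55.19
Net displacement: -21.84 east, -12.25 north. Direction back to start is (21.84, 12.25): bearing = atan2(21.84, 12.25) mod 360° = 60.71° ≈ 061°.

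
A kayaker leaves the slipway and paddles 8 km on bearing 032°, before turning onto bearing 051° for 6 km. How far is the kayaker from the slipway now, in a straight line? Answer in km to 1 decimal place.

Leg 1 (032°, 8 km): east 8 sin 32° = 4.24, north 8 cos 32° = 6.78
Leg 2 (051°, 6 km): east 6 sin 51° = 4.66, north 6 cos 51° = 3.78
Net: 8.90 east, 10.56 north. Distance = √((8.90)² + (10.56)²) = 13.812 km.

13.8 km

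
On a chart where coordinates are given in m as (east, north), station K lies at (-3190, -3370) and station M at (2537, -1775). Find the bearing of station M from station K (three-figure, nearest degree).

074°

Δeast = 2537 − -3190 = 5727.00; Δnorth = -1775 − -3370 = 1595.00.
Bearing = atan2(Δeast, Δnorth) mod 360° = 74.44° ≈ 074°.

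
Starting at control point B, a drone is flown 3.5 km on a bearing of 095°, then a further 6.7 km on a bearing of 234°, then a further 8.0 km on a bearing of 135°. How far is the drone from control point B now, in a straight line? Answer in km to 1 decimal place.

10.6 km

Leg 1 (095°, 3.5 km): east 3.5 sin 95° = 3.49, north 3.5 cos 95° = -0.31
Leg 2 (234°, 6.7 km): east 6.7 sin 234° = -5.42, north 6.7 cos 234° = -3.94
Leg 3 (135°, 8.0 km): east 8.0 sin 135° = 5.66, north 8.0 cos 135° = -5.66
Net: 3.72 east, -9.90 north. Distance = √((3.72)² + (-9.90)²) = 10.577 km.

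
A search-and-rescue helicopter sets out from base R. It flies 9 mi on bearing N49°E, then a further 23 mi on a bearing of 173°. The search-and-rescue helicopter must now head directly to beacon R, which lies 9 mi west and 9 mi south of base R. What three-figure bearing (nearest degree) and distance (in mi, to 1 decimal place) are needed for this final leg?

293°, 20.2 mi

Leg 1 (N49°E, 9 mi): east 9 sin 49° = 6.79, north 9 cos 49° = 5.90
Leg 2 (173°, 23 mi): east 23 sin 173° = 2.80, north 23 cos 173° = -22.83
Current position: (9.60, -16.92). Target: (-9, -9). Remaining: Δeast = -18.60, Δnorth = 7.92.
Bearing = atan2(-18.60, 7.92) mod 360° = 293.08°; distance = √((-18.60)² + (7.92)²) = 20.213 mi.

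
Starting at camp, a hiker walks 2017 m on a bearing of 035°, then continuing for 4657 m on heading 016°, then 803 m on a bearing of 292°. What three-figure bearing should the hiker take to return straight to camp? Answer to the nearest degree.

195°

Leg 1 (035°, 2017 m): east 2017 sin 35° = 1156.90, north 2017 cos 35° = 1652.23
Leg 2 (016°, 4657 m): east 4657 sin 16° = 1283.64, north 4657 cos 16° = 4476.60
Leg 3 (292°, 803 m): east 803 sin 292° = -744.53, north 803 cos 292° = 300.81
Net displacement: 1696.02 east, 6429.63 north. Direction back to start is (-1696.02, -6429.63): bearing = atan2(-1696.02, -6429.63) mod 360° = 194.78° ≈ 195°.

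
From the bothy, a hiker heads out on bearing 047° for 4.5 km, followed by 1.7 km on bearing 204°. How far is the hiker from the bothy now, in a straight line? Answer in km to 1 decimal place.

Leg 1 (047°, 4.5 km): east 4.5 sin 47° = 3.29, north 4.5 cos 47° = 3.07
Leg 2 (204°, 1.7 km): east 1.7 sin 204° = -0.69, north 1.7 cos 204° = -1.55
Net: 2.60 east, 1.52 north. Distance = √((2.60)² + (1.52)²) = 3.009 km.

3.0 km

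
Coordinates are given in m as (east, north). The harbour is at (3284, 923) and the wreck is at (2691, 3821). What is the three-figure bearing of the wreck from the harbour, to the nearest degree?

Δeast = 2691 − 3284 = -593.00; Δnorth = 3821 − 923 = 2898.00.
Bearing = atan2(Δeast, Δnorth) mod 360° = 348.44° ≈ 348°.

348°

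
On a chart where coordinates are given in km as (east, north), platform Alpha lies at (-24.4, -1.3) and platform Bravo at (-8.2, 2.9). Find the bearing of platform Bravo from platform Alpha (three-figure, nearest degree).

075°

Δeast = -8.2 − -24.4 = 16.20; Δnorth = 2.9 − -1.3 = 4.20.
Bearing = atan2(Δeast, Δnorth) mod 360° = 75.47° ≈ 075°.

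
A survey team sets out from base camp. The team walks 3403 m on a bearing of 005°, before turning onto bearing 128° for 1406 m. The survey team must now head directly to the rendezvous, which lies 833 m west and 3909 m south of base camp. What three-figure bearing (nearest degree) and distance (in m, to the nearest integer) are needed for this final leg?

Leg 1 (005°, 3403 m): east 3403 sin 5° = 296.59, north 3403 cos 5° = 3390.05
Leg 2 (128°, 1406 m): east 1406 sin 128° = 1107.94, north 1406 cos 128° = -865.62
Current position: (1404.53, 2524.43). Target: (-833, -3909). Remaining: Δeast = -2237.53, Δnorth = -6433.43.
Bearing = atan2(-2237.53, -6433.43) mod 360° = 199.18°; distance = √((-2237.53)² + (-6433.43)²) = 6811.431 m.

199°, 6811 m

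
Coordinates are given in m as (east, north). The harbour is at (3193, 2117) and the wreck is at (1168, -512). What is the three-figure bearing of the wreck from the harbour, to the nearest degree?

Δeast = 1168 − 3193 = -2025.00; Δnorth = -512 − 2117 = -2629.00.
Bearing = atan2(Δeast, Δnorth) mod 360° = 217.61° ≈ 218°.

218°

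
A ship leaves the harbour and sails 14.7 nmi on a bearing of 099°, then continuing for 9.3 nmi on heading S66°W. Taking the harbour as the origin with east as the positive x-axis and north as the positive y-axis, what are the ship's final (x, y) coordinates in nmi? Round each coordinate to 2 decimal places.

Leg 1 (099°, 14.7 nmi): east 14.7 sin 99° = 14.52, north 14.7 cos 99° = -2.30
Leg 2 (S66°W, 9.3 nmi): east 9.3 sin 246° = -8.50, north 9.3 cos 246° = -3.78
Summing: 6.02 nmi east, -6.08 nmi north → (6.02, -6.08).

(6.02, -6.08)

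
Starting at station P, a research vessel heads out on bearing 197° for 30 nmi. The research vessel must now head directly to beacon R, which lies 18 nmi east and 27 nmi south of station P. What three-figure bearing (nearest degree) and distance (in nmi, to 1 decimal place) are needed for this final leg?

Leg 1 (197°, 30 nmi): east 30 sin 197° = -8.77, north 30 cos 197° = -28.69
Current position: (-8.77, -28.69). Target: (18, -27). Remaining: Δeast = 26.77, Δnorth = 1.69.
Bearing = atan2(26.77, 1.69) mod 360° = 86.39°; distance = √((26.77)² + (1.69)²) = 26.824 nmi.

086°, 26.8 nmi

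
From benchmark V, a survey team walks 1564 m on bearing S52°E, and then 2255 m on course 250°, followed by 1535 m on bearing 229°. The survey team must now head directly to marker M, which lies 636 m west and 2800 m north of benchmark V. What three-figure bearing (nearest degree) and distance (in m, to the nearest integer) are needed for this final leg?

Leg 1 (S52°E, 1564 m): east 1564 sin 128° = 1232.45, north 1564 cos 128° = -962.89
Leg 2 (250°, 2255 m): east 2255 sin 250° = -2119.01, north 2255 cos 250° = -771.26
Leg 3 (229°, 1535 m): east 1535 sin 229° = -1158.48, north 1535 cos 229° = -1007.05
Current position: (-2045.04, -2741.20). Target: (-636, 2800). Remaining: Δeast = 1409.04, Δnorth = 5541.20.
Bearing = atan2(1409.04, 5541.20) mod 360° = 14.27°; distance = √((1409.04)² + (5541.20)²) = 5717.542 m.

014°, 5718 m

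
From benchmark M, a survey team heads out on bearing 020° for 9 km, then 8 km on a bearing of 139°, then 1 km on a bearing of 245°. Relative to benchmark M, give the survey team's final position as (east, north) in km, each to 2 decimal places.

(7.42, 2.00)

Leg 1 (020°, 9 km): east 9 sin 20° = 3.08, north 9 cos 20° = 8.46
Leg 2 (139°, 8 km): east 8 sin 139° = 5.25, north 8 cos 139° = -6.04
Leg 3 (245°, 1 km): east 1 sin 245° = -0.91, north 1 cos 245° = -0.42
Summing: 7.42 km east, 2.00 km north → (7.42, 2.00).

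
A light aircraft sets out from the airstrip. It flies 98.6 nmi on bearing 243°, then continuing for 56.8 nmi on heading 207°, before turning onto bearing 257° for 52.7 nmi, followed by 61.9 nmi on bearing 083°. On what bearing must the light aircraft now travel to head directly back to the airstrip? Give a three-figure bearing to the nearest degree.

Leg 1 (243°, 98.6 nmi): east 98.6 sin 243° = -87.85, north 98.6 cos 243° = -44.76
Leg 2 (207°, 56.8 nmi): east 56.8 sin 207° = -25.79, north 56.8 cos 207° = -50.61
Leg 3 (257°, 52.7 nmi): east 52.7 sin 257° = -51.35, north 52.7 cos 257° = -11.85
Leg 4 (083°, 61.9 nmi): east 61.9 sin 83° = 61.44, north 61.9 cos 83° = 7.54
Net displacement: -103.55 east, -99.68 north. Direction back to start is (103.55, 99.68): bearing = atan2(103.55, 99.68) mod 360° = 46.09° ≈ 046°.

046°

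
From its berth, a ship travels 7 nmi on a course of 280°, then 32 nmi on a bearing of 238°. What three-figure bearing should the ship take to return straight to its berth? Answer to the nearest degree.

065°

Leg 1 (280°, 7 nmi): east 7 sin 280° = -6.89, north 7 cos 280° = 1.22
Leg 2 (238°, 32 nmi): east 32 sin 238° = -27.14, north 32 cos 238° = -16.96
Net displacement: -34.03 east, -15.74 north. Direction back to start is (34.03, 15.74): bearing = atan2(34.03, 15.74) mod 360° = 65.18° ≈ 065°.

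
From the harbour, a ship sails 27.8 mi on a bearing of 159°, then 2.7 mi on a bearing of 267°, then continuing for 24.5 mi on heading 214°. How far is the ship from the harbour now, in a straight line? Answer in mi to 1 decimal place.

Leg 1 (159°, 27.8 mi): east 27.8 sin 159° = 9.96, north 27.8 cos 159° = -25.95
Leg 2 (267°, 2.7 mi): east 2.7 sin 267° = -2.70, north 2.7 cos 267° = -0.14
Leg 3 (214°, 24.5 mi): east 24.5 sin 214° = -13.70, north 24.5 cos 214° = -20.31
Net: -6.43 east, -46.41 north. Distance = √((-6.43)² + (-46.41)²) = 46.850 mi.

46.9 mi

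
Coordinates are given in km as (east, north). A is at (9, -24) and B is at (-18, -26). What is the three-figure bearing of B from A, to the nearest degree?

Δeast = -18 − 9 = -27.00; Δnorth = -26 − -24 = -2.00.
Bearing = atan2(Δeast, Δnorth) mod 360° = 265.76° ≈ 266°.

266°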